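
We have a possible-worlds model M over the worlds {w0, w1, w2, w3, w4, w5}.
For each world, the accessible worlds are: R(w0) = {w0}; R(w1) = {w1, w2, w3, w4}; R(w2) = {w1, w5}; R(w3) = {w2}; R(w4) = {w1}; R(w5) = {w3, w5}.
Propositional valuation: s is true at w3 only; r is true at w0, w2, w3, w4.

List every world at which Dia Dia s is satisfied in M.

Let φ = Dia Dia s. Evaluate φ at each world:
  w0 (successors {w0}): φ is false.
  w1 (successors {w1, w2, w3, w4}): φ is true.
  w2 (successors {w1, w5}): φ is true.
  w3 (successors {w2}): φ is false.
  w4 (successors {w1}): φ is true.
  w5 (successors {w3, w5}): φ is true.
For instance, at w1:
  At w1: Dia Dia s requires Dia s at some successor in {w1, w2, w3, w4}.
    Dia s holds at w1, so Dia Dia s is true at w1.
      At w1: Dia s requires s at some successor in {w1, w2, w3, w4}.
        s holds at w3, so Dia s is true at w1.
Satisfying worlds: {w1, w2, w4, w5}

w1, w2, w4, w5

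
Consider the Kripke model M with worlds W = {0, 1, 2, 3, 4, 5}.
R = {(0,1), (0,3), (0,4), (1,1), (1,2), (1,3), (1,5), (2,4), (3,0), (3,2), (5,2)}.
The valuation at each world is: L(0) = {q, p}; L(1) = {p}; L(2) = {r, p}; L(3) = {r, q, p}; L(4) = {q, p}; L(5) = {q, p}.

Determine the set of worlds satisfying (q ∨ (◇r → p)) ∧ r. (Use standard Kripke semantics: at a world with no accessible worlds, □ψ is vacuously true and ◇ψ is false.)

Let φ = (q ∨ (◇r → p)) ∧ r. Evaluate φ at each world:
  0 (successors {1, 3, 4}): φ is false.
  1 (successors {1, 2, 3, 5}): φ is false.
  2 (successors {4}): φ is true.
  3 (successors {0, 2}): φ is true.
  4 (successors ∅): φ is false.
  5 (successors {2}): φ is false.
For instance, at 0:
  At 0: q ∨ (◇r → p) is true, r is false, so (q ∨ (◇r → p)) ∧ r is false.
    At 0: q is true, ◇r → p is true, so q ∨ (◇r → p) is true.
      At 0: ◇r is true, p is true, so ◇r → p is true.
Satisfying worlds: {2, 3}

2, 3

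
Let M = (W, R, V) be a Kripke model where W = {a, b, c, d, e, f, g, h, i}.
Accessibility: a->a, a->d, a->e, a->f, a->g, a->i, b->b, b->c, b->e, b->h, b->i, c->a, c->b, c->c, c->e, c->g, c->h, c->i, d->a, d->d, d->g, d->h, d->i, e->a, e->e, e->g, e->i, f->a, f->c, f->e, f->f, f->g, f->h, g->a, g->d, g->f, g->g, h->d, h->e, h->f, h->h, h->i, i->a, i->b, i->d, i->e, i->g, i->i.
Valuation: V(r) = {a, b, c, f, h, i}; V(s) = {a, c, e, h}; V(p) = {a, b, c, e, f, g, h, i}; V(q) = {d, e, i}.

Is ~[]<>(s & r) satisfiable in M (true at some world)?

No

Let φ = ~[]<>(s & r). Evaluate φ at each world:
  a (successors {a, d, e, f, g, i}): φ is false.
  b (successors {b, c, e, h, i}): φ is false.
  c (successors {a, b, c, e, g, h, i}): φ is false.
  d (successors {a, d, g, h, i}): φ is false.
  e (successors {a, e, g, i}): φ is false.
  f (successors {a, c, e, f, g, h}): φ is false.
  g (successors {a, d, f, g}): φ is false.
  h (successors {d, e, f, h, i}): φ is false.
  i (successors {a, b, d, e, g, i}): φ is false.
For instance, at g:
  At g: []<>(s & r) is true, so ~[]<>(s & r) is false.
    At g: []<>(s & r) requires <>(s & r) at every successor {a, d, f, g}.
      At a: <>(s & r) is true.
      At d: <>(s & r) is true.
      At f: <>(s & r) is true.
      At g: <>(s & r) is true.
    So []<>(s & r) is true at g.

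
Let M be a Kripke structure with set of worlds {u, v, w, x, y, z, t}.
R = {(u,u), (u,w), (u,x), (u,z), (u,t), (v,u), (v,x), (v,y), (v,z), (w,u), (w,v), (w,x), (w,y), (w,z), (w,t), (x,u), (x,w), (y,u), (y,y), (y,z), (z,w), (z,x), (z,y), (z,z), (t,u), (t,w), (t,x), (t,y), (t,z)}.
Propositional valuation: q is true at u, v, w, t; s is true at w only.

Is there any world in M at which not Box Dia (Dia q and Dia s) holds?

Let φ = not Box Dia (Dia q and Dia s). Evaluate φ at each world:
  u (successors {u, w, x, z, t}): φ is false.
  v (successors {u, x, y, z}): φ is false.
  w (successors {u, v, x, y, z, t}): φ is false.
  x (successors {u, w}): φ is false.
  y (successors {u, y, z}): φ is false.
  z (successors {w, x, y, z}): φ is false.
  t (successors {u, w, x, y, z}): φ is false.
For instance, at u:
  At u: Box Dia (Dia q and Dia s) is true, so not Box Dia (Dia q and Dia s) is false.
    At u: Box Dia (Dia q and Dia s) requires Dia (Dia q and Dia s) at every successor {u, w, x, z, t}.
      At u: Dia (Dia q and Dia s) is true.
      At w: Dia (Dia q and Dia s) is true.
      At x: Dia (Dia q and Dia s) is true.
      At z: Dia (Dia q and Dia s) is true.
      At t: Dia (Dia q and Dia s) is true.
    So Box Dia (Dia q and Dia s) is true at u.

No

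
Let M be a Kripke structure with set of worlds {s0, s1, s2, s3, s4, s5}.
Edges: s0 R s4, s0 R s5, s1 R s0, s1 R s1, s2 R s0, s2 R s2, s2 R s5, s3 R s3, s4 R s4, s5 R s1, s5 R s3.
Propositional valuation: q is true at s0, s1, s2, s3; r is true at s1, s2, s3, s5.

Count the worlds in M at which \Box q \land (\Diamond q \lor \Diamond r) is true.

3

Recall that \Box ψ holds at a world iff ψ holds at every accessible world, and \Diamond ψ holds iff ψ holds at some accessible world.
Let φ = \Box q \land (\Diamond q \lor \Diamond r). Evaluate φ at each world:
  s0 (successors {s4, s5}): φ is false.
  s1 (successors {s0, s1}): φ is true.
  s2 (successors {s0, s2, s5}): φ is false.
  s3 (successors {s3}): φ is true.
  s4 (successors {s4}): φ is false.
  s5 (successors {s1, s3}): φ is true.
For instance, at s3:
  At s3: \Box q is true, \Diamond q \lor \Diamond r is true, so \Box q \land (\Diamond q \lor \Diamond r) is true.
    At s3: \Box q requires q at every successor {s3}.
      At s3: q is true.
    So \Box q is true at s3.
    At s3: \Diamond q is true, \Diamond r is true, so \Diamond q \lor \Diamond r is true.
      At s3: \Diamond q requires q at some successor in {s3}.
        q holds at s3, so \Diamond q is true at s3.
      At s3: \Diamond r requires r at some successor in {s3}.
        r holds at s3, so \Diamond r is true at s3.
Satisfying worlds: {s1, s3, s5}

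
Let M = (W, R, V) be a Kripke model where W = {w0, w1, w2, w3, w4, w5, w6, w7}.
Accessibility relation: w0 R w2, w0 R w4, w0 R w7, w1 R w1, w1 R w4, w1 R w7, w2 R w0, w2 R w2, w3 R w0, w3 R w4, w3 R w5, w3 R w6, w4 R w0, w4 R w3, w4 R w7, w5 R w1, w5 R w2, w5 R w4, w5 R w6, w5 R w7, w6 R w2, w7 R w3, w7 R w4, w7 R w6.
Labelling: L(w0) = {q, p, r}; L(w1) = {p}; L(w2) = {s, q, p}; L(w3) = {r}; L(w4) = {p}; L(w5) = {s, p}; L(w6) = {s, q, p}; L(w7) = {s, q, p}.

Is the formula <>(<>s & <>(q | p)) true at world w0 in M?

Yes

At w0: <>(<>s & <>(q | p)) requires <>s & <>(q | p) at some successor in {w2, w4, w7}.
  <>s & <>(q | p) holds at w2, so <>(<>s & <>(q | p)) is true at w0.
    At w2: <>s is true, <>(q | p) is true, so <>s & <>(q | p) is true.
      At w2: <>s requires s at some successor in {w0, w2}.
        s holds at w2, so <>s is true at w2.
      At w2: <>(q | p) requires q | p at some successor in {w0, w2}.
        q | p holds at w0, so <>(q | p) is true at w2.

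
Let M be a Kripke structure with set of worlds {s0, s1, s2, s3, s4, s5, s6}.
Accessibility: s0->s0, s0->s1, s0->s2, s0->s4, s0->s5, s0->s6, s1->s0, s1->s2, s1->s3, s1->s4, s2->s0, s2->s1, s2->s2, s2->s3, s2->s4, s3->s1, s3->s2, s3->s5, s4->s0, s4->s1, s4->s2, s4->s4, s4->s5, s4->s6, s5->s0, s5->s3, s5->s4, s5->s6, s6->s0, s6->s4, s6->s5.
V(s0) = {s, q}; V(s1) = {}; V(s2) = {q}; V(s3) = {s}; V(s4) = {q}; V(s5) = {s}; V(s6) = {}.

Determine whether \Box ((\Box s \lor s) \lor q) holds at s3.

No

Recall that \Box ψ holds at a world iff ψ holds at every accessible world, and \Diamond ψ holds iff ψ holds at some accessible world.
At s3: \Box ((\Box s \lor s) \lor q) requires (\Box s \lor s) \lor q at every successor {s1, s2, s5}.
  (\Box s \lor s) \lor q fails at s1, so \Box ((\Box s \lor s) \lor q) is false at s3.
    At s1: \Box s \lor s is false, q is false, so (\Box s \lor s) \lor q is false.
      At s1: \Box s is false, s is false, so \Box s \lor s is false.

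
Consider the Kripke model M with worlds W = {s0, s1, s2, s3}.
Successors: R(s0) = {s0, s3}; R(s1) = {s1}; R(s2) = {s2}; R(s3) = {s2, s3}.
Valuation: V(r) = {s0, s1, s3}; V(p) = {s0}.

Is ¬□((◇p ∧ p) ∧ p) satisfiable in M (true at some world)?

Yes

Let φ = ¬□((◇p ∧ p) ∧ p). Evaluate φ at each world:
  s0 (successors {s0, s3}): φ is true.
  s1 (successors {s1}): φ is true.
  s2 (successors {s2}): φ is true.
  s3 (successors {s2, s3}): φ is true.
Detail at s0 (witness):
  At s0: □((◇p ∧ p) ∧ p) is false, so ¬□((◇p ∧ p) ∧ p) is true.
    At s0: □((◇p ∧ p) ∧ p) requires (◇p ∧ p) ∧ p at every successor {s0, s3}.
      (◇p ∧ p) ∧ p fails at s3, so □((◇p ∧ p) ∧ p) is false at s0.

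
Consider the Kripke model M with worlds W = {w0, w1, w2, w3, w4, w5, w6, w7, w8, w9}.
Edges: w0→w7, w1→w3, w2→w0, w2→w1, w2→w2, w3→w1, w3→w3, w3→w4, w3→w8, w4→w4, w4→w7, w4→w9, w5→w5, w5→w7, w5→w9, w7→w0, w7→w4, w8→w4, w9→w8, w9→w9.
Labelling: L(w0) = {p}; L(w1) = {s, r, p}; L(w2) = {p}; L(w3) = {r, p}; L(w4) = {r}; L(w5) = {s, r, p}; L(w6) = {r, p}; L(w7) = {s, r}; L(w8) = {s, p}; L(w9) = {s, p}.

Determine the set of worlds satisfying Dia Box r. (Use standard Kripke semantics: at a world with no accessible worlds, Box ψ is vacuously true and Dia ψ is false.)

Let φ = Dia Box r. Evaluate φ at each world:
  w0 (successors {w7}): φ is false.
  w1 (successors {w3}): φ is false.
  w2 (successors {w0, w1, w2}): φ is true.
  w3 (successors {w1, w3, w4, w8}): φ is true.
  w4 (successors {w4, w7, w9}): φ is false.
  w5 (successors {w5, w7, w9}): φ is false.
  w6 (successors ∅): φ is false.
  w7 (successors {w0, w4}): φ is true.
  w8 (successors {w4}): φ is false.
  w9 (successors {w8, w9}): φ is true.
For instance, at w8:
  At w8: Dia Box r requires Box r at some successor in {w4}.
    At w4: Box r is false.
  So Dia Box r is false at w8.
Satisfying worlds: {w2, w3, w7, w9}

w2, w3, w7, w9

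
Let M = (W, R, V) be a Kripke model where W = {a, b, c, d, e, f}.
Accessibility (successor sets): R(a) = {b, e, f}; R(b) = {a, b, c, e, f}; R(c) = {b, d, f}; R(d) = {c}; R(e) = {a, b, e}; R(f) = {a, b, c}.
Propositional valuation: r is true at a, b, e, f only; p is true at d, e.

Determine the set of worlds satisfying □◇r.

Let φ = □◇r. Evaluate φ at each world:
  a (successors {b, e, f}): φ is true.
  b (successors {a, b, c, e, f}): φ is true.
  c (successors {b, d, f}): φ is false.
  d (successors {c}): φ is true.
  e (successors {a, b, e}): φ is true.
  f (successors {a, b, c}): φ is true.
For instance, at a:
  At a: □◇r requires ◇r at every successor {b, e, f}.
      At b: ◇r requires r at some successor in {a, b, c, e, f}.
        r holds at a, so ◇r is true at b.
      At e: ◇r requires r at some successor in {a, b, e}.
        r holds at a, so ◇r is true at e.
      At f: ◇r requires r at some successor in {a, b, c}.
        r holds at a, so ◇r is true at f.
  So □◇r is true at a.
Satisfying worlds: {a, b, d, e, f}

a, b, d, e, f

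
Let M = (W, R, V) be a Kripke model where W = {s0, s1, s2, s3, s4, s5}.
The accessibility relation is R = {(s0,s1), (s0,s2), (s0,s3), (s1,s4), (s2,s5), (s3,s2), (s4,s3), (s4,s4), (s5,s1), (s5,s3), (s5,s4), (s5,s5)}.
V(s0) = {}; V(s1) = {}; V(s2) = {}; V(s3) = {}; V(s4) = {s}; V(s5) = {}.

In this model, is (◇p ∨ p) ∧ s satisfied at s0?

At s0: ◇p ∨ p is false, s is false, so (◇p ∨ p) ∧ s is false.
  At s0: ◇p is false, p is false, so ◇p ∨ p is false.
    At s0: ◇p requires p at some successor in {s1, s2, s3}.
      At s1: p is false.
      At s2: p is false.
      At s3: p is false.
    So ◇p is false at s0.

No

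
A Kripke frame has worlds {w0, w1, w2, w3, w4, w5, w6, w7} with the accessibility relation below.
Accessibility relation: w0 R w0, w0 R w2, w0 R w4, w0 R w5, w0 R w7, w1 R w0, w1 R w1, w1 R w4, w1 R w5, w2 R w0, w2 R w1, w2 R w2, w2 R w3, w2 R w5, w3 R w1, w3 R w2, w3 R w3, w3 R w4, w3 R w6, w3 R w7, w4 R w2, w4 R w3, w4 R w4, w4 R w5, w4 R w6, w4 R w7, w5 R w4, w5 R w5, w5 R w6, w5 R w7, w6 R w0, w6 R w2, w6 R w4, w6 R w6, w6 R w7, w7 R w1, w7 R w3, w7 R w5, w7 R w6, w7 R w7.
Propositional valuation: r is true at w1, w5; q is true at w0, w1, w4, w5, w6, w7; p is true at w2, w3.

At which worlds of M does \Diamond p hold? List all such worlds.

w0, w2, w3, w4, w6, w7

Recall that \Diamond ψ holds at a world iff ψ holds at some accessible world.
Let φ = \Diamond p. Evaluate φ at each world:
  w0 (successors {w0, w2, w4, w5, w7}): φ is true.
  w1 (successors {w0, w1, w4, w5}): φ is false.
  w2 (successors {w0, w1, w2, w3, w5}): φ is true.
  w3 (successors {w1, w2, w3, w4, w6, w7}): φ is true.
  w4 (successors {w2, w3, w4, w5, w6, w7}): φ is true.
  w5 (successors {w4, w5, w6, w7}): φ is false.
  w6 (successors {w0, w2, w4, w6, w7}): φ is true.
  w7 (successors {w1, w3, w5, w6, w7}): φ is true.
For instance, at w1:
  At w1: \Diamond p requires p at some successor in {w0, w1, w4, w5}.
    At w0: p is false.
    At w1: p is false.
    At w4: p is false.
    At w5: p is false.
  So \Diamond p is false at w1.
Satisfying worlds: {w0, w2, w3, w4, w6, w7}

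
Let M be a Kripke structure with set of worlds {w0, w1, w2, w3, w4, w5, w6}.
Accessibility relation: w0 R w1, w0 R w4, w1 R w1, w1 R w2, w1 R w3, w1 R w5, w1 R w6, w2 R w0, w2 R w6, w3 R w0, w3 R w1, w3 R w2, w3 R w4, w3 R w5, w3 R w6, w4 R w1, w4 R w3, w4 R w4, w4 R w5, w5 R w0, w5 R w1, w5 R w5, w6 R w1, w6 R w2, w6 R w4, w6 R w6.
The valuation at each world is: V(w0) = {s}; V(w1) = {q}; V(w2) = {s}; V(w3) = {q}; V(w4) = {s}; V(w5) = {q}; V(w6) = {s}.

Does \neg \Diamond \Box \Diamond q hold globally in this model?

Let φ = \neg \Diamond \Box \Diamond q. Evaluate φ at each world:
  w0 (successors {w1, w4}): φ is false.
  w1 (successors {w1, w2, w3, w5, w6}): φ is false.
  w2 (successors {w0, w6}): φ is false.
  w3 (successors {w0, w1, w2, w4, w5, w6}): φ is false.
  w4 (successors {w1, w3, w4, w5}): φ is false.
  w5 (successors {w0, w1, w5}): φ is false.
  w6 (successors {w1, w2, w4, w6}): φ is false.
Detail at w0 (counterexample):
  At w0: \Diamond \Box \Diamond q is true, so \neg \Diamond \Box \Diamond q is false.
    At w0: \Diamond \Box \Diamond q requires \Box \Diamond q at some successor in {w1, w4}.
      \Box \Diamond q holds at w4, so \Diamond \Box \Diamond q is true at w0.

No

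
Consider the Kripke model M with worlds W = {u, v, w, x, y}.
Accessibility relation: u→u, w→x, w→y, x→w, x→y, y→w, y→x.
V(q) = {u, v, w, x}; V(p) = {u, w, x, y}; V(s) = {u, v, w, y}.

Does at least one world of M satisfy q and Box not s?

Yes

Recall that Box ψ holds at a world iff ψ holds at every accessible world, and Dia ψ holds iff ψ holds at some accessible world.
Let φ = q and Box not s. Evaluate φ at each world:
  u (successors {u}): φ is false.
  v (successors ∅): φ is true.
  w (successors {x, y}): φ is false.
  x (successors {w, y}): φ is false.
  y (successors {w, x}): φ is false.
Detail at v (witness):
  At v: q is true, Box not s is true, so q and Box not s is true.
    At v: no accessible worlds, so Box not s holds vacuously.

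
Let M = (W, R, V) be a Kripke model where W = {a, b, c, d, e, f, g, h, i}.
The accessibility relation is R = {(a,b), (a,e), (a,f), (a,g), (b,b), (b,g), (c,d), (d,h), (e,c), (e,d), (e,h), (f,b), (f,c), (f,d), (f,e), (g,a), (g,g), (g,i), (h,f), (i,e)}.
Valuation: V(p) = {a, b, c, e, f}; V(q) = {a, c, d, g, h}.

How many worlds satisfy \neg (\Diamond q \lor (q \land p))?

2

Let φ = \neg (\Diamond q \lor (q \land p)). Evaluate φ at each world:
  a (successors {b, e, f, g}): φ is false.
  b (successors {b, g}): φ is false.
  c (successors {d}): φ is false.
  d (successors {h}): φ is false.
  e (successors {c, d, h}): φ is false.
  f (successors {b, c, d, e}): φ is false.
  g (successors {a, g, i}): φ is false.
  h (successors {f}): φ is true.
  i (successors {e}): φ is true.
For instance, at a:
  At a: \Diamond q \lor (q \land p) is true, so \neg (\Diamond q \lor (q \land p)) is false.
    At a: \Diamond q is true, q \land p is true, so \Diamond q \lor (q \land p) is true.
      At a: \Diamond q requires q at some successor in {b, e, f, g}.
        q holds at g, so \Diamond q is true at a.
Satisfying worlds: {h, i}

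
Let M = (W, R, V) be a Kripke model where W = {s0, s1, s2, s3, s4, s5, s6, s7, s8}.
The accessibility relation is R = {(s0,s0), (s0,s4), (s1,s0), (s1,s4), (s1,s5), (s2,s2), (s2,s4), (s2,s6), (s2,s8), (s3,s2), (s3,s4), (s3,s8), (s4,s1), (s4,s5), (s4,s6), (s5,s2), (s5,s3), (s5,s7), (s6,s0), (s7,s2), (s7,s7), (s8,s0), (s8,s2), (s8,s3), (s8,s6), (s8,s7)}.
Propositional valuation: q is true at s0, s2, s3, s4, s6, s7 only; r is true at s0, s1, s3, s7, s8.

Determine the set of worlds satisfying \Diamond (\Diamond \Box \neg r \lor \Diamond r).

Let φ = \Diamond (\Diamond \Box \neg r \lor \Diamond r). Evaluate φ at each world:
  s0 (successors {s0, s4}): φ is true.
  s1 (successors {s0, s4, s5}): φ is true.
  s2 (successors {s2, s4, s6, s8}): φ is true.
  s3 (successors {s2, s4, s8}): φ is true.
  s4 (successors {s1, s5, s6}): φ is true.
  s5 (successors {s2, s3, s7}): φ is true.
  s6 (successors {s0}): φ is true.
  s7 (successors {s2, s7}): φ is true.
  s8 (successors {s0, s2, s3, s6, s7}): φ is true.
For instance, at s8:
  At s8: \Diamond (\Diamond \Box \neg r \lor \Diamond r) requires \Diamond \Box \neg r \lor \Diamond r at some successor in {s0, s2, s3, s6, s7}.
    \Diamond \Box \neg r \lor \Diamond r holds at s0, so \Diamond (\Diamond \Box \neg r \lor \Diamond r) is true at s8.
      At s0: \Diamond \Box \neg r is false, \Diamond r is true, so \Diamond \Box \neg r \lor \Diamond r is true.
Satisfying worlds: {s0, s1, s2, s3, s4, s5, s6, s7, s8}

s0, s1, s2, s3, s4, s5, s6, s7, s8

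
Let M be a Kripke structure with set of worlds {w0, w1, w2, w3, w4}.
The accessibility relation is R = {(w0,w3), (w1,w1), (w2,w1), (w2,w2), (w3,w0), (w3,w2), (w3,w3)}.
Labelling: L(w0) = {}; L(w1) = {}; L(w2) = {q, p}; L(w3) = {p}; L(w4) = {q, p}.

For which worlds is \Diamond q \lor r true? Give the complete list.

Let φ = \Diamond q \lor r. Evaluate φ at each world:
  w0 (successors {w3}): φ is false.
  w1 (successors {w1}): φ is false.
  w2 (successors {w1, w2}): φ is true.
  w3 (successors {w0, w2, w3}): φ is true.
  w4 (successors ∅): φ is false.
For instance, at w0:
  At w0: \Diamond q is false, r is false, so \Diamond q \lor r is false.
    At w0: \Diamond q requires q at some successor in {w3}.
      At w3: q is false.
    So \Diamond q is false at w0.
Satisfying worlds: {w2, w3}

w2, w3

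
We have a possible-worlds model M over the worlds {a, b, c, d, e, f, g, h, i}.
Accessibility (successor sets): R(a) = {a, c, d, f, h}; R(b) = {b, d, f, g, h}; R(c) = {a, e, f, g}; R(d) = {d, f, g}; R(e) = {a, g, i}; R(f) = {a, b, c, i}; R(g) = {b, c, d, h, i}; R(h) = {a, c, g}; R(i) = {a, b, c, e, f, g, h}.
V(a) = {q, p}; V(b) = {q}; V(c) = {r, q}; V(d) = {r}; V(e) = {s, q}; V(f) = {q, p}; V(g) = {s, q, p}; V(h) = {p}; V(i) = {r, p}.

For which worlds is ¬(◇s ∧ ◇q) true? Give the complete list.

Let φ = ¬(◇s ∧ ◇q). Evaluate φ at each world:
  a (successors {a, c, d, f, h}): φ is true.
  b (successors {b, d, f, g, h}): φ is false.
  c (successors {a, e, f, g}): φ is false.
  d (successors {d, f, g}): φ is false.
  e (successors {a, g, i}): φ is false.
  f (successors {a, b, c, i}): φ is true.
  g (successors {b, c, d, h, i}): φ is true.
  h (successors {a, c, g}): φ is false.
  i (successors {a, b, c, e, f, g, h}): φ is false.
For instance, at a:
  At a: ◇s ∧ ◇q is false, so ¬(◇s ∧ ◇q) is true.
    At a: ◇s is false, ◇q is true, so ◇s ∧ ◇q is false.
      At a: ◇s requires s at some successor in {a, c, d, f, h}.
        At a: s is false.
        At c: s is false.
        At d: s is false.
        At f: s is false.
        At h: s is false.
      So ◇s is false at a.
      At a: ◇q requires q at some successor in {a, c, d, f, h}.
        q holds at a, so ◇q is true at a.
Satisfying worlds: {a, f, g}

a, f, g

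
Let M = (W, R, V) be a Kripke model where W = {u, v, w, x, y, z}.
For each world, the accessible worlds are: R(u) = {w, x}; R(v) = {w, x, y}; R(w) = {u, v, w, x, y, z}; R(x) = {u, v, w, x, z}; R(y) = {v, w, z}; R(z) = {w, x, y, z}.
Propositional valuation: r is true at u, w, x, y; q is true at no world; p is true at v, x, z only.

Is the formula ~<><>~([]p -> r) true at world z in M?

At z: <><>~([]p -> r) is false, so ~<><>~([]p -> r) is true.
  At z: <><>~([]p -> r) requires <>~([]p -> r) at some successor in {w, x, y, z}.
    At w: <>~([]p -> r) is false.
    At x: <>~([]p -> r) is false.
    At y: <>~([]p -> r) is false.
    At z: <>~([]p -> r) is false.
  So <><>~([]p -> r) is false at z.

Yes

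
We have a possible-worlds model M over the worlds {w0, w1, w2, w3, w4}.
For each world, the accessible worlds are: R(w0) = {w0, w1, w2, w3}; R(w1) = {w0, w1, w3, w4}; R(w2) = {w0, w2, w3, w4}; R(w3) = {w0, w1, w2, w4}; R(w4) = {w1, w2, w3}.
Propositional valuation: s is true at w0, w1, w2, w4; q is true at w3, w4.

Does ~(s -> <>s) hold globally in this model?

Let φ = ~(s -> <>s). Evaluate φ at each world:
  w0 (successors {w0, w1, w2, w3}): φ is false.
  w1 (successors {w0, w1, w3, w4}): φ is false.
  w2 (successors {w0, w2, w3, w4}): φ is false.
  w3 (successors {w0, w1, w2, w4}): φ is false.
  w4 (successors {w1, w2, w3}): φ is false.
Detail at w0 (counterexample):
  At w0: s -> <>s is true, so ~(s -> <>s) is false.
    At w0: s is true, <>s is true, so s -> <>s is true.
      At w0: <>s requires s at some successor in {w0, w1, w2, w3}.
        s holds at w0, so <>s is true at w0.

No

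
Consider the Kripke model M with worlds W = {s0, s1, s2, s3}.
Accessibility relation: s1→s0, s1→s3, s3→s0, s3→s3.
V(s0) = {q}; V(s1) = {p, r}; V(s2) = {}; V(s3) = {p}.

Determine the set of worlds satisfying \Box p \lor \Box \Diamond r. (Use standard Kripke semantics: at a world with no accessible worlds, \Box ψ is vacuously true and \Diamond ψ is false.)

s0, s2

Let φ = \Box p \lor \Box \Diamond r. Evaluate φ at each world:
  s0 (successors ∅): φ is true.
  s1 (successors {s0, s3}): φ is false.
  s2 (successors ∅): φ is true.
  s3 (successors {s0, s3}): φ is false.
For instance, at s1:
  At s1: \Box p is false, \Box \Diamond r is false, so \Box p \lor \Box \Diamond r is false.
    At s1: \Box p requires p at every successor {s0, s3}.
      p fails at s0, so \Box p is false at s1.
    At s1: \Box \Diamond r requires \Diamond r at every successor {s0, s3}.
      \Diamond r fails at s0, so \Box \Diamond r is false at s1.
Satisfying worlds: {s0, s2}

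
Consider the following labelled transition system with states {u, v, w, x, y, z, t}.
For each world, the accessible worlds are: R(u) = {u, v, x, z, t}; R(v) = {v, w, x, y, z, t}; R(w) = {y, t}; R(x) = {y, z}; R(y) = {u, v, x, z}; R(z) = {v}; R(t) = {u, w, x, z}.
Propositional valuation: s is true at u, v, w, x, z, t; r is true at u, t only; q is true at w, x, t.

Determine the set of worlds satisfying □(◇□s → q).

none

Let φ = □(◇□s → q). Evaluate φ at each world:
  u (successors {u, v, x, z, t}): φ is false.
  v (successors {v, w, x, y, z, t}): φ is false.
  w (successors {y, t}): φ is false.
  x (successors {y, z}): φ is false.
  y (successors {u, v, x, z}): φ is false.
  z (successors {v}): φ is false.
  t (successors {u, w, x, z}): φ is false.
For instance, at x:
  At x: □(◇□s → q) requires ◇□s → q at every successor {y, z}.
    ◇□s → q fails at y, so □(◇□s → q) is false at x.
      At y: ◇□s is true, q is false, so ◇□s → q is false.
Satisfying worlds: none.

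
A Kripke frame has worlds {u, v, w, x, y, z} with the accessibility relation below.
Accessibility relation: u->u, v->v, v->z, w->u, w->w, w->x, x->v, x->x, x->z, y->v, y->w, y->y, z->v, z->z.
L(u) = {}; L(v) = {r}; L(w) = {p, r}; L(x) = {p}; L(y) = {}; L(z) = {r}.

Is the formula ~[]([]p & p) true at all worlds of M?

Let φ = ~[]([]p & p). Evaluate φ at each world:
  u (successors {u}): φ is true.
  v (successors {v, z}): φ is true.
  w (successors {u, w, x}): φ is true.
  x (successors {v, x, z}): φ is true.
  y (successors {v, w, y}): φ is true.
  z (successors {v, z}): φ is true.
For instance, at v:
  At v: []([]p & p) is false, so ~[]([]p & p) is true.
    At v: []([]p & p) requires []p & p at every successor {v, z}.
      []p & p fails at v, so []([]p & p) is false at v.

Yes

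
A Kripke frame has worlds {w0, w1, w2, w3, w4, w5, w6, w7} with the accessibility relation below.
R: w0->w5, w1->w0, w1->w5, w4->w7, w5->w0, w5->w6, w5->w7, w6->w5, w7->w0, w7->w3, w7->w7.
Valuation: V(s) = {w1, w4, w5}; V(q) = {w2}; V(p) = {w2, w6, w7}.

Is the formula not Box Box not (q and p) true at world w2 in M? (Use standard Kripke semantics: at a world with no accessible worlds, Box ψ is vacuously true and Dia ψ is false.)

At w2: Box Box not (q and p) is true, so not Box Box not (q and p) is false.
  At w2: no accessible worlds, so Box Box not (q and p) holds vacuously.

No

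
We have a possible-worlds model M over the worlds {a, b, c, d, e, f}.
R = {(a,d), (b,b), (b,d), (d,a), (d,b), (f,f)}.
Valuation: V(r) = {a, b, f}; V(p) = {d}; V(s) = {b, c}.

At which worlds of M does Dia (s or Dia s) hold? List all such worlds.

a, b, d

Let φ = Dia (s or Dia s). Evaluate φ at each world:
  a (successors {d}): φ is true.
  b (successors {b, d}): φ is true.
  c (successors ∅): φ is false.
  d (successors {a, b}): φ is true.
  e (successors ∅): φ is false.
  f (successors {f}): φ is false.
For instance, at a:
  At a: Dia (s or Dia s) requires s or Dia s at some successor in {d}.
    s or Dia s holds at d, so Dia (s or Dia s) is true at a.
      At d: s is false, Dia s is true, so s or Dia s is true.
Satisfying worlds: {a, b, d}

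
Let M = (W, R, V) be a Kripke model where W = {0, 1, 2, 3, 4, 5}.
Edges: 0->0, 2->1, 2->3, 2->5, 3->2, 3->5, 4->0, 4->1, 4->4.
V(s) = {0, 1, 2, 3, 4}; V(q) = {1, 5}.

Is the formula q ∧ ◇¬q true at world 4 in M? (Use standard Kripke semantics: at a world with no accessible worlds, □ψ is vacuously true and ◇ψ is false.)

No

At 4: q is false, ◇¬q is true, so q ∧ ◇¬q is false.
  At 4: ◇¬q requires ¬q at some successor in {0, 1, 4}.
    ¬q holds at 0, so ◇¬q is true at 4.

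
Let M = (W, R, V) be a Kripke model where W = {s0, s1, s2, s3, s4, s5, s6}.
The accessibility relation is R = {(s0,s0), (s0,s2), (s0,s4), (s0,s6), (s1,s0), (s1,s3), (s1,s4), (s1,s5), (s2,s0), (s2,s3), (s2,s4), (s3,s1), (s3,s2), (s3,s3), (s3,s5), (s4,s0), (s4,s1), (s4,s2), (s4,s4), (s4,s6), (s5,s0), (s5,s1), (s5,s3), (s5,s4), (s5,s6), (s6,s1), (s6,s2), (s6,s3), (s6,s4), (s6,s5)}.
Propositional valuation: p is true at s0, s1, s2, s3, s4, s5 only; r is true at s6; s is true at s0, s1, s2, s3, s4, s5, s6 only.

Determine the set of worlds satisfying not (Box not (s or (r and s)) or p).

Let φ = not (Box not (s or (r and s)) or p). Evaluate φ at each world:
  s0 (successors {s0, s2, s4, s6}): φ is false.
  s1 (successors {s0, s3, s4, s5}): φ is false.
  s2 (successors {s0, s3, s4}): φ is false.
  s3 (successors {s1, s2, s3, s5}): φ is false.
  s4 (successors {s0, s1, s2, s4, s6}): φ is false.
  s5 (successors {s0, s1, s3, s4, s6}): φ is false.
  s6 (successors {s1, s2, s3, s4, s5}): φ is true.
For instance, at s4:
  At s4: Box not (s or (r and s)) or p is true, so not (Box not (s or (r and s)) or p) is false.
    At s4: Box not (s or (r and s)) is false, p is true, so Box not (s or (r and s)) or p is true.
      At s4: Box not (s or (r and s)) requires not (s or (r and s)) at every successor {s0, s1, s2, s4, s6}.
        not (s or (r and s)) fails at s0, so Box not (s or (r and s)) is false at s4.
Satisfying worlds: {s6}

s6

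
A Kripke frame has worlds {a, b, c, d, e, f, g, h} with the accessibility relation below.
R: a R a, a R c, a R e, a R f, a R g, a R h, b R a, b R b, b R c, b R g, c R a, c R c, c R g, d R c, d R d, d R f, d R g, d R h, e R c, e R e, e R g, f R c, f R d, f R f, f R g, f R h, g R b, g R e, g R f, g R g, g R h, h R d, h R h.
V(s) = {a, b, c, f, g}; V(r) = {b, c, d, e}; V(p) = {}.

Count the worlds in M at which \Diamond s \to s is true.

6

Recall that \Diamond ψ holds at a world iff ψ holds at some accessible world.
Let φ = \Diamond s \to s. Evaluate φ at each world:
  a (successors {a, c, e, f, g, h}): φ is true.
  b (successors {a, b, c, g}): φ is true.
  c (successors {a, c, g}): φ is true.
  d (successors {c, d, f, g, h}): φ is false.
  e (successors {c, e, g}): φ is false.
  f (successors {c, d, f, g, h}): φ is true.
  g (successors {b, e, f, g, h}): φ is true.
  h (successors {d, h}): φ is true.
For instance, at b:
  At b: \Diamond s is true, s is true, so \Diamond s \to s is true.
    At b: \Diamond s requires s at some successor in {a, b, c, g}.
      s holds at a, so \Diamond s is true at b.
Satisfying worlds: {a, b, c, f, g, h}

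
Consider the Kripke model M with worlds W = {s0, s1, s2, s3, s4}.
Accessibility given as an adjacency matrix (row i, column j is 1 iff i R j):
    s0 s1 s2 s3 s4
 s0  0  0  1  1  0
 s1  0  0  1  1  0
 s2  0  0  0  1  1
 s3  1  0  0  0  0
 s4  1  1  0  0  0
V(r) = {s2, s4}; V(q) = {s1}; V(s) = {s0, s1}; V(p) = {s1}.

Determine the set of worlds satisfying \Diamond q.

Let φ = \Diamond q. Evaluate φ at each world:
  s0 (successors {s2, s3}): φ is false.
  s1 (successors {s2, s3}): φ is false.
  s2 (successors {s3, s4}): φ is false.
  s3 (successors {s0}): φ is false.
  s4 (successors {s0, s1}): φ is true.
For instance, at s4:
  At s4: \Diamond q requires q at some successor in {s0, s1}.
    q holds at s1, so \Diamond q is true at s4.
Satisfying worlds: {s4}

s4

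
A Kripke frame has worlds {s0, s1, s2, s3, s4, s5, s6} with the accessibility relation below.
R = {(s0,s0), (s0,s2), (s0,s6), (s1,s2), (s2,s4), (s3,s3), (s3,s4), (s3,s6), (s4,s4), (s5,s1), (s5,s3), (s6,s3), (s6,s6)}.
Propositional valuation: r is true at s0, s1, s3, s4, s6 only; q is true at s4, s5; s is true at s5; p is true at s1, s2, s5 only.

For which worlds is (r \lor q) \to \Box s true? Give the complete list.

Let φ = (r \lor q) \to \Box s. Evaluate φ at each world:
  s0 (successors {s0, s2, s6}): φ is false.
  s1 (successors {s2}): φ is false.
  s2 (successors {s4}): φ is true.
  s3 (successors {s3, s4, s6}): φ is false.
  s4 (successors {s4}): φ is false.
  s5 (successors {s1, s3}): φ is false.
  s6 (successors {s3, s6}): φ is false.
For instance, at s0:
  At s0: r \lor q is true, \Box s is false, so (r \lor q) \to \Box s is false.
    At s0: \Box s requires s at every successor {s0, s2, s6}.
      s fails at s0, so \Box s is false at s0.
Satisfying worlds: {s2}

s2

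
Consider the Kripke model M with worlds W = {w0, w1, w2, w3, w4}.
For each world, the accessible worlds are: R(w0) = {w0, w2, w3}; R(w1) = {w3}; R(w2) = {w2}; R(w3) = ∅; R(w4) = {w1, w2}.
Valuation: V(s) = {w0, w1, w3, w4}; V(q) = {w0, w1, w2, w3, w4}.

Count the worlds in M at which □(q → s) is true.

Let φ = □(q → s). Evaluate φ at each world:
  w0 (successors {w0, w2, w3}): φ is false.
  w1 (successors {w3}): φ is true.
  w2 (successors {w2}): φ is false.
  w3 (successors ∅): φ is true.
  w4 (successors {w1, w2}): φ is false.
For instance, at w0:
  At w0: □(q → s) requires q → s at every successor {w0, w2, w3}.
    q → s fails at w2, so □(q → s) is false at w0.
Satisfying worlds: {w1, w3}

2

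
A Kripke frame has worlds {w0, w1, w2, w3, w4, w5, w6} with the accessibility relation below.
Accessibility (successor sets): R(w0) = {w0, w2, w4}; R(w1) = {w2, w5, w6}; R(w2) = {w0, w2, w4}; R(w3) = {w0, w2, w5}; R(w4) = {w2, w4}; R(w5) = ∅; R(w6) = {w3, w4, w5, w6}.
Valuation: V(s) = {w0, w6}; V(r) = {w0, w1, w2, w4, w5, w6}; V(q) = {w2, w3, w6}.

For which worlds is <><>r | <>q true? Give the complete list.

Let φ = <><>r | <>q. Evaluate φ at each world:
  w0 (successors {w0, w2, w4}): φ is true.
  w1 (successors {w2, w5, w6}): φ is true.
  w2 (successors {w0, w2, w4}): φ is true.
  w3 (successors {w0, w2, w5}): φ is true.
  w4 (successors {w2, w4}): φ is true.
  w5 (successors ∅): φ is false.
  w6 (successors {w3, w4, w5, w6}): φ is true.
For instance, at w6:
  At w6: <><>r is true, <>q is true, so <><>r | <>q is true.
    At w6: <><>r requires <>r at some successor in {w3, w4, w5, w6}.
      <>r holds at w3, so <><>r is true at w6.
    At w6: <>q requires q at some successor in {w3, w4, w5, w6}.
      q holds at w3, so <>q is true at w6.
Satisfying worlds: {w0, w1, w2, w3, w4, w6}

w0, w1, w2, w3, w4, w6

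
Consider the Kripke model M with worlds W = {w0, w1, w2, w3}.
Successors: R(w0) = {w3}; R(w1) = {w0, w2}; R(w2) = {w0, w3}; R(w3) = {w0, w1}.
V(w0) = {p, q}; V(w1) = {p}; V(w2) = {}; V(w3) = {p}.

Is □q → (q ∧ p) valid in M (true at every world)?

Yes

Let φ = □q → (q ∧ p). Evaluate φ at each world:
  w0 (successors {w3}): φ is true.
  w1 (successors {w0, w2}): φ is true.
  w2 (successors {w0, w3}): φ is true.
  w3 (successors {w0, w1}): φ is true.
For instance, at w2:
  At w2: □q is false, q ∧ p is false, so □q → (q ∧ p) is true.
    At w2: □q requires q at every successor {w0, w3}.
      q fails at w3, so □q is false at w2.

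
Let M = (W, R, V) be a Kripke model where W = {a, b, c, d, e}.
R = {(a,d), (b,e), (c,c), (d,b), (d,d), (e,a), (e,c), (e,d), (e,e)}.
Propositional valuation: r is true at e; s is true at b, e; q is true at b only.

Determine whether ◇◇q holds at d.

Recall that ◇ψ holds at a world iff ψ holds at some accessible world.
At d: ◇◇q requires ◇q at some successor in {b, d}.
  ◇q holds at d, so ◇◇q is true at d.
    At d: ◇q requires q at some successor in {b, d}.
      q holds at b, so ◇q is true at d.

Yes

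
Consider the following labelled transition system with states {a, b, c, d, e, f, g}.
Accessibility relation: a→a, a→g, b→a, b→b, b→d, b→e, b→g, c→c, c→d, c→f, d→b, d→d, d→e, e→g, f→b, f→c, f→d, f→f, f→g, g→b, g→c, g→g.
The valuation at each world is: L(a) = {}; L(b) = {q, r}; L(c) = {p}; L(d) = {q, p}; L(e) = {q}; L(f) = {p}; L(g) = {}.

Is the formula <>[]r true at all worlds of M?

Let φ = <>[]r. Evaluate φ at each world:
  a (successors {a, g}): φ is false.
  b (successors {a, b, d, e, g}): φ is false.
  c (successors {c, d, f}): φ is false.
  d (successors {b, d, e}): φ is false.
  e (successors {g}): φ is false.
  f (successors {b, c, d, f, g}): φ is false.
  g (successors {b, c, g}): φ is false.
Detail at a (counterexample):
  At a: <>[]r requires []r at some successor in {a, g}.
    At a: []r is false.
    At g: []r is false.
  So <>[]r is false at a.

No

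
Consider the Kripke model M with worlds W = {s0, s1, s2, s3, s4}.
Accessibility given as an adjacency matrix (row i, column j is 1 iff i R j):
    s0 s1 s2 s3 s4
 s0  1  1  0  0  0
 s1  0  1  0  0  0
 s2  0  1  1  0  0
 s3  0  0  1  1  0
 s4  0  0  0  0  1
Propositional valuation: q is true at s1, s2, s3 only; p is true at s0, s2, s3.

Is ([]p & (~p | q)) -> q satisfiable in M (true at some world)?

Yes

Let φ = ([]p & (~p | q)) -> q. Evaluate φ at each world:
  s0 (successors {s0, s1}): φ is true.
  s1 (successors {s1}): φ is true.
  s2 (successors {s1, s2}): φ is true.
  s3 (successors {s2, s3}): φ is true.
  s4 (successors {s4}): φ is true.
Detail at s0 (witness):
  At s0: []p & (~p | q) is false, q is false, so ([]p & (~p | q)) -> q is true.
    At s0: []p is false, ~p | q is false, so []p & (~p | q) is false.
      At s0: []p requires p at every successor {s0, s1}.
        p fails at s1, so []p is false at s0.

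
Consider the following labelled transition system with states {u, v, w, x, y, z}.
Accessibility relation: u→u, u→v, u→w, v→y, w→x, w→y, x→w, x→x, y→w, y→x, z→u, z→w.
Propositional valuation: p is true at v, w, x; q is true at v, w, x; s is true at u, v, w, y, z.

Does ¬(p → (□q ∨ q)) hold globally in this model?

No

Recall that □ψ holds at a world iff ψ holds at every accessible world, and ◇ψ holds iff ψ holds at some accessible world.
Let φ = ¬(p → (□q ∨ q)). Evaluate φ at each world:
  u (successors {u, v, w}): φ is false.
  v (successors {y}): φ is false.
  w (successors {x, y}): φ is false.
  x (successors {w, x}): φ is false.
  y (successors {w, x}): φ is false.
  z (successors {u, w}): φ is false.
Detail at u (counterexample):
  At u: p → (□q ∨ q) is true, so ¬(p → (□q ∨ q)) is false.
    At u: p is false, □q ∨ q is false, so p → (□q ∨ q) is true.
      At u: □q is false, q is false, so □q ∨ q is false.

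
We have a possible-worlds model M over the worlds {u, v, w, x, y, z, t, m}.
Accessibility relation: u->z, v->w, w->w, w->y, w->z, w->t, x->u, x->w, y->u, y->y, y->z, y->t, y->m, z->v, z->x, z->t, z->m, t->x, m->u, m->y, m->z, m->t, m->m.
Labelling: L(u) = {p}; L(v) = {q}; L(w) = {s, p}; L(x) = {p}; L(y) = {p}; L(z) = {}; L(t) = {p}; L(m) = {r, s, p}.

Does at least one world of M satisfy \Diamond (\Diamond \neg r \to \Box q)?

No

Let φ = \Diamond (\Diamond \neg r \to \Box q). Evaluate φ at each world:
  u (successors {z}): φ is false.
  v (successors {w}): φ is false.
  w (successors {w, y, z, t}): φ is false.
  x (successors {u, w}): φ is false.
  y (successors {u, y, z, t, m}): φ is false.
  z (successors {v, x, t, m}): φ is false.
  t (successors {x}): φ is false.
  m (successors {u, y, z, t, m}): φ is false.
For instance, at u:
  At u: \Diamond (\Diamond \neg r \to \Box q) requires \Diamond \neg r \to \Box q at some successor in {z}.
    At z: \Diamond \neg r \to \Box q is false.
  So \Diamond (\Diamond \neg r \to \Box q) is false at u.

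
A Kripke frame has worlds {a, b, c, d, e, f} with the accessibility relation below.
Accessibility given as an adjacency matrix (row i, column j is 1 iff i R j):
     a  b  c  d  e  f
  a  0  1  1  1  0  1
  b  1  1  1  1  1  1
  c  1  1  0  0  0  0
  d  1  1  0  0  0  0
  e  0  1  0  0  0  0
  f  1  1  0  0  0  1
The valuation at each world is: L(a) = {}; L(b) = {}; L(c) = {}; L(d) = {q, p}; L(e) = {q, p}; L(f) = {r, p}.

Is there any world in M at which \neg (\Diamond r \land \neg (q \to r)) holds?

Let φ = \neg (\Diamond r \land \neg (q \to r)). Evaluate φ at each world:
  a (successors {b, c, d, f}): φ is true.
  b (successors {a, b, c, d, e, f}): φ is true.
  c (successors {a, b}): φ is true.
  d (successors {a, b}): φ is true.
  e (successors {b}): φ is true.
  f (successors {a, b, f}): φ is true.
Detail at a (witness):
  At a: \Diamond r \land \neg (q \to r) is false, so \neg (\Diamond r \land \neg (q \to r)) is true.
    At a: \Diamond r is true, \neg (q \to r) is false, so \Diamond r \land \neg (q \to r) is false.
      At a: \Diamond r requires r at some successor in {b, c, d, f}.
        r holds at f, so \Diamond r is true at a.

Yes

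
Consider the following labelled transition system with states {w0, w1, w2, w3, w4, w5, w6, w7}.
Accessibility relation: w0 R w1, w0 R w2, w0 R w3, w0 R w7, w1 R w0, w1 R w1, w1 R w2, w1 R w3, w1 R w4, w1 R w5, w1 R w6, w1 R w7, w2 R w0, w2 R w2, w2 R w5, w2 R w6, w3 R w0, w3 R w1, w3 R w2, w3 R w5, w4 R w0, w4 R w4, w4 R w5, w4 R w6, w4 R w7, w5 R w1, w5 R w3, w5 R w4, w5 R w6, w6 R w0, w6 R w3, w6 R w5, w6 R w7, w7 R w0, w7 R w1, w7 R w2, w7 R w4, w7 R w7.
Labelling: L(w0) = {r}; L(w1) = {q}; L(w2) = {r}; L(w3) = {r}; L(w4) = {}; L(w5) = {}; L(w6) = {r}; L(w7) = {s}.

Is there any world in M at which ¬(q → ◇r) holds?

No

Let φ = ¬(q → ◇r). Evaluate φ at each world:
  w0 (successors {w1, w2, w3, w7}): φ is false.
  w1 (successors {w0, w1, w2, w3, w4, w5, w6, w7}): φ is false.
  w2 (successors {w0, w2, w5, w6}): φ is false.
  w3 (successors {w0, w1, w2, w5}): φ is false.
  w4 (successors {w0, w4, w5, w6, w7}): φ is false.
  w5 (successors {w1, w3, w4, w6}): φ is false.
  w6 (successors {w0, w3, w5, w7}): φ is false.
  w7 (successors {w0, w1, w2, w4, w7}): φ is false.
For instance, at w6:
  At w6: q → ◇r is true, so ¬(q → ◇r) is false.
    At w6: q is false, ◇r is true, so q → ◇r is true.
      At w6: ◇r requires r at some successor in {w0, w3, w5, w7}.
        r holds at w0, so ◇r is true at w6.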